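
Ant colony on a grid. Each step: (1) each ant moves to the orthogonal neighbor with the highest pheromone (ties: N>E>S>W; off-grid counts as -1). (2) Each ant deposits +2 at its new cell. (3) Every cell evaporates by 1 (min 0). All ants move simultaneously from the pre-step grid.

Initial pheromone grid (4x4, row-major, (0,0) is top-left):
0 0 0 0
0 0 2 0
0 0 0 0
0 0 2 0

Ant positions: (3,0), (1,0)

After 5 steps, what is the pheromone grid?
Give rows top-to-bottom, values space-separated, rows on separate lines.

After step 1: ants at (2,0),(0,0)
  1 0 0 0
  0 0 1 0
  1 0 0 0
  0 0 1 0
After step 2: ants at (1,0),(0,1)
  0 1 0 0
  1 0 0 0
  0 0 0 0
  0 0 0 0
After step 3: ants at (0,0),(0,2)
  1 0 1 0
  0 0 0 0
  0 0 0 0
  0 0 0 0
After step 4: ants at (0,1),(0,3)
  0 1 0 1
  0 0 0 0
  0 0 0 0
  0 0 0 0
After step 5: ants at (0,2),(1,3)
  0 0 1 0
  0 0 0 1
  0 0 0 0
  0 0 0 0

0 0 1 0
0 0 0 1
0 0 0 0
0 0 0 0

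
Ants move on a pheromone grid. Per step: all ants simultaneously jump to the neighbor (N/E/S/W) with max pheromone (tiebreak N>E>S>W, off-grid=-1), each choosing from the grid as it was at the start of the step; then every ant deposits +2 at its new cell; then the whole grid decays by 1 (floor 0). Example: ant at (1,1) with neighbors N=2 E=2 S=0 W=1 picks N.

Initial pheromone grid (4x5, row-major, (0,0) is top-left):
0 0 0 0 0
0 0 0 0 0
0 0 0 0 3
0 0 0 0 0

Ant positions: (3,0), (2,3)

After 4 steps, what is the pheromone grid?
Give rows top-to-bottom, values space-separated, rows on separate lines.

After step 1: ants at (2,0),(2,4)
  0 0 0 0 0
  0 0 0 0 0
  1 0 0 0 4
  0 0 0 0 0
After step 2: ants at (1,0),(1,4)
  0 0 0 0 0
  1 0 0 0 1
  0 0 0 0 3
  0 0 0 0 0
After step 3: ants at (0,0),(2,4)
  1 0 0 0 0
  0 0 0 0 0
  0 0 0 0 4
  0 0 0 0 0
After step 4: ants at (0,1),(1,4)
  0 1 0 0 0
  0 0 0 0 1
  0 0 0 0 3
  0 0 0 0 0

0 1 0 0 0
0 0 0 0 1
0 0 0 0 3
0 0 0 0 0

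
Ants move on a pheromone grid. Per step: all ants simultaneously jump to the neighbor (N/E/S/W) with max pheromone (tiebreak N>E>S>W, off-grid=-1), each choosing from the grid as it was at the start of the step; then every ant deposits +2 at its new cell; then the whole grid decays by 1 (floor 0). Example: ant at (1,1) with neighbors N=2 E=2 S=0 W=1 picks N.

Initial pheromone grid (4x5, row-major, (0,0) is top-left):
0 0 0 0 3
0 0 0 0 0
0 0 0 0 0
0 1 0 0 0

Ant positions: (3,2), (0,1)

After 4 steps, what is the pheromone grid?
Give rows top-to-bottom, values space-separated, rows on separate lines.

After step 1: ants at (3,1),(0,2)
  0 0 1 0 2
  0 0 0 0 0
  0 0 0 0 0
  0 2 0 0 0
After step 2: ants at (2,1),(0,3)
  0 0 0 1 1
  0 0 0 0 0
  0 1 0 0 0
  0 1 0 0 0
After step 3: ants at (3,1),(0,4)
  0 0 0 0 2
  0 0 0 0 0
  0 0 0 0 0
  0 2 0 0 0
After step 4: ants at (2,1),(1,4)
  0 0 0 0 1
  0 0 0 0 1
  0 1 0 0 0
  0 1 0 0 0

0 0 0 0 1
0 0 0 0 1
0 1 0 0 0
0 1 0 0 0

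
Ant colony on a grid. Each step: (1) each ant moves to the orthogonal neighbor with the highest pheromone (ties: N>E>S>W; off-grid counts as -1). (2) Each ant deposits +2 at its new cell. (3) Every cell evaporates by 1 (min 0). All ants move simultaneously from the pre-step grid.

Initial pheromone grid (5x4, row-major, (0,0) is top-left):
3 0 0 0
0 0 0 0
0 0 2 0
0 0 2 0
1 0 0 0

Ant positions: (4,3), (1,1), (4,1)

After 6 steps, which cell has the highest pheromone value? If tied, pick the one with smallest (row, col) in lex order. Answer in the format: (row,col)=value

Step 1: ant0:(4,3)->N->(3,3) | ant1:(1,1)->N->(0,1) | ant2:(4,1)->W->(4,0)
  grid max=2 at (0,0)
Step 2: ant0:(3,3)->W->(3,2) | ant1:(0,1)->W->(0,0) | ant2:(4,0)->N->(3,0)
  grid max=3 at (0,0)
Step 3: ant0:(3,2)->N->(2,2) | ant1:(0,0)->E->(0,1) | ant2:(3,0)->S->(4,0)
  grid max=2 at (0,0)
Step 4: ant0:(2,2)->S->(3,2) | ant1:(0,1)->W->(0,0) | ant2:(4,0)->N->(3,0)
  grid max=3 at (0,0)
Step 5: ant0:(3,2)->N->(2,2) | ant1:(0,0)->E->(0,1) | ant2:(3,0)->S->(4,0)
  grid max=2 at (0,0)
Step 6: ant0:(2,2)->S->(3,2) | ant1:(0,1)->W->(0,0) | ant2:(4,0)->N->(3,0)
  grid max=3 at (0,0)
Final grid:
  3 0 0 0
  0 0 0 0
  0 0 0 0
  1 0 2 0
  1 0 0 0
Max pheromone 3 at (0,0)

Answer: (0,0)=3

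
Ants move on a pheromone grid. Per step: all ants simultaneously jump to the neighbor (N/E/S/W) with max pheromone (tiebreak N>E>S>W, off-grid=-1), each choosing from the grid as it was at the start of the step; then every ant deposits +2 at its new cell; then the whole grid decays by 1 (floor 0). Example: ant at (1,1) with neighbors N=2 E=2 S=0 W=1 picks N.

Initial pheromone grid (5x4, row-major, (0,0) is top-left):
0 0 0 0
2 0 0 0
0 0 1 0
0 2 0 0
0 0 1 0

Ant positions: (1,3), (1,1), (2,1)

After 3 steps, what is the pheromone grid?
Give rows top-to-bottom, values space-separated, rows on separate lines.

After step 1: ants at (0,3),(1,0),(3,1)
  0 0 0 1
  3 0 0 0
  0 0 0 0
  0 3 0 0
  0 0 0 0
After step 2: ants at (1,3),(0,0),(2,1)
  1 0 0 0
  2 0 0 1
  0 1 0 0
  0 2 0 0
  0 0 0 0
After step 3: ants at (0,3),(1,0),(3,1)
  0 0 0 1
  3 0 0 0
  0 0 0 0
  0 3 0 0
  0 0 0 0

0 0 0 1
3 0 0 0
0 0 0 0
0 3 0 0
0 0 0 0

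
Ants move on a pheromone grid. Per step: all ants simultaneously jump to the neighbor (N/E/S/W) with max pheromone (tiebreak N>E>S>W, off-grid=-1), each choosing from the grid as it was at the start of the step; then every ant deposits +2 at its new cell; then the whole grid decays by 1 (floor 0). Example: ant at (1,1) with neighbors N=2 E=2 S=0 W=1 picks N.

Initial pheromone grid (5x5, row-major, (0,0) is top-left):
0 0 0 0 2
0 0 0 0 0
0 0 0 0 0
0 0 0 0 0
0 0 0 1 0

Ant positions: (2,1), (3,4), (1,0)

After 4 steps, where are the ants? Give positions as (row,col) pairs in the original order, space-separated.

Step 1: ant0:(2,1)->N->(1,1) | ant1:(3,4)->N->(2,4) | ant2:(1,0)->N->(0,0)
  grid max=1 at (0,0)
Step 2: ant0:(1,1)->N->(0,1) | ant1:(2,4)->N->(1,4) | ant2:(0,0)->E->(0,1)
  grid max=3 at (0,1)
Step 3: ant0:(0,1)->E->(0,2) | ant1:(1,4)->N->(0,4) | ant2:(0,1)->E->(0,2)
  grid max=3 at (0,2)
Step 4: ant0:(0,2)->W->(0,1) | ant1:(0,4)->S->(1,4) | ant2:(0,2)->W->(0,1)
  grid max=5 at (0,1)

(0,1) (1,4) (0,1)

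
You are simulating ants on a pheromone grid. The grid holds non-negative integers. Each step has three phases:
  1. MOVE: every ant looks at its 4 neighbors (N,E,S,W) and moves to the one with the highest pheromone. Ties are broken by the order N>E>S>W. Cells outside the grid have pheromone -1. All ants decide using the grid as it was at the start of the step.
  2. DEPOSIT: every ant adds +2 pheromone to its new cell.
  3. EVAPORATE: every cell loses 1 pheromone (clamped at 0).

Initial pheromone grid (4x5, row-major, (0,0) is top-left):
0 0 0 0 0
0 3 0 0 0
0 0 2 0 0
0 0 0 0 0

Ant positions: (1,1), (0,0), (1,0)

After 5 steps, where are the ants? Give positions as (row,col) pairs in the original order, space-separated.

Step 1: ant0:(1,1)->N->(0,1) | ant1:(0,0)->E->(0,1) | ant2:(1,0)->E->(1,1)
  grid max=4 at (1,1)
Step 2: ant0:(0,1)->S->(1,1) | ant1:(0,1)->S->(1,1) | ant2:(1,1)->N->(0,1)
  grid max=7 at (1,1)
Step 3: ant0:(1,1)->N->(0,1) | ant1:(1,1)->N->(0,1) | ant2:(0,1)->S->(1,1)
  grid max=8 at (1,1)
Step 4: ant0:(0,1)->S->(1,1) | ant1:(0,1)->S->(1,1) | ant2:(1,1)->N->(0,1)
  grid max=11 at (1,1)
Step 5: ant0:(1,1)->N->(0,1) | ant1:(1,1)->N->(0,1) | ant2:(0,1)->S->(1,1)
  grid max=12 at (1,1)

(0,1) (0,1) (1,1)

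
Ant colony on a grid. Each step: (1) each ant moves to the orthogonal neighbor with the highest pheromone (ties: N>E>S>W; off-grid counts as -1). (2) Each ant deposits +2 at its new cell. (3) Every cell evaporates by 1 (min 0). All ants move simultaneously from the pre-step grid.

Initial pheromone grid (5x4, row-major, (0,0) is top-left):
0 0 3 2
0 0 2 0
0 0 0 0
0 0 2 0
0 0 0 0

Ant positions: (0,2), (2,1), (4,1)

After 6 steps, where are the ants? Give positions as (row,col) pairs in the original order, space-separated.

Step 1: ant0:(0,2)->E->(0,3) | ant1:(2,1)->N->(1,1) | ant2:(4,1)->N->(3,1)
  grid max=3 at (0,3)
Step 2: ant0:(0,3)->W->(0,2) | ant1:(1,1)->E->(1,2) | ant2:(3,1)->E->(3,2)
  grid max=3 at (0,2)
Step 3: ant0:(0,2)->E->(0,3) | ant1:(1,2)->N->(0,2) | ant2:(3,2)->N->(2,2)
  grid max=4 at (0,2)
Step 4: ant0:(0,3)->W->(0,2) | ant1:(0,2)->E->(0,3) | ant2:(2,2)->N->(1,2)
  grid max=5 at (0,2)
Step 5: ant0:(0,2)->E->(0,3) | ant1:(0,3)->W->(0,2) | ant2:(1,2)->N->(0,2)
  grid max=8 at (0,2)
Step 6: ant0:(0,3)->W->(0,2) | ant1:(0,2)->E->(0,3) | ant2:(0,2)->E->(0,3)
  grid max=9 at (0,2)

(0,2) (0,3) (0,3)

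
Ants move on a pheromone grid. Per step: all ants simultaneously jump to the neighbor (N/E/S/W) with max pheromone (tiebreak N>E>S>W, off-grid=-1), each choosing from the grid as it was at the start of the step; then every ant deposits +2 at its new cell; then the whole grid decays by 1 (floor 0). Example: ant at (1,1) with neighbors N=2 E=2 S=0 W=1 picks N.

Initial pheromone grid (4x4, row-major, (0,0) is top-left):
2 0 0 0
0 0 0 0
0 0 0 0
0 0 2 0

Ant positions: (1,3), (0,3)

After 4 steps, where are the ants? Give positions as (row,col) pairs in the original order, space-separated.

Step 1: ant0:(1,3)->N->(0,3) | ant1:(0,3)->S->(1,3)
  grid max=1 at (0,0)
Step 2: ant0:(0,3)->S->(1,3) | ant1:(1,3)->N->(0,3)
  grid max=2 at (0,3)
Step 3: ant0:(1,3)->N->(0,3) | ant1:(0,3)->S->(1,3)
  grid max=3 at (0,3)
Step 4: ant0:(0,3)->S->(1,3) | ant1:(1,3)->N->(0,3)
  grid max=4 at (0,3)

(1,3) (0,3)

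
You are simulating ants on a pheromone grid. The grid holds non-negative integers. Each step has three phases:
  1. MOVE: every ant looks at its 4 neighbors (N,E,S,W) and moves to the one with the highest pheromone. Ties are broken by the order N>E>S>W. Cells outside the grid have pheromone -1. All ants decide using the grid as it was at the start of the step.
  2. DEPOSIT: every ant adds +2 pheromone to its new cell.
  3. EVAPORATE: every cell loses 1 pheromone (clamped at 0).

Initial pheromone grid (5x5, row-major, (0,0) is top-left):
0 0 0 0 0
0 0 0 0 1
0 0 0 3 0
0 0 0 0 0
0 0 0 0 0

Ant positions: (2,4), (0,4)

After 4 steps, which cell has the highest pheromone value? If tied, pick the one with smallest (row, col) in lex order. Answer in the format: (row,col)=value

Step 1: ant0:(2,4)->W->(2,3) | ant1:(0,4)->S->(1,4)
  grid max=4 at (2,3)
Step 2: ant0:(2,3)->N->(1,3) | ant1:(1,4)->N->(0,4)
  grid max=3 at (2,3)
Step 3: ant0:(1,3)->S->(2,3) | ant1:(0,4)->S->(1,4)
  grid max=4 at (2,3)
Step 4: ant0:(2,3)->N->(1,3) | ant1:(1,4)->N->(0,4)
  grid max=3 at (2,3)
Final grid:
  0 0 0 0 1
  0 0 0 1 1
  0 0 0 3 0
  0 0 0 0 0
  0 0 0 0 0
Max pheromone 3 at (2,3)

Answer: (2,3)=3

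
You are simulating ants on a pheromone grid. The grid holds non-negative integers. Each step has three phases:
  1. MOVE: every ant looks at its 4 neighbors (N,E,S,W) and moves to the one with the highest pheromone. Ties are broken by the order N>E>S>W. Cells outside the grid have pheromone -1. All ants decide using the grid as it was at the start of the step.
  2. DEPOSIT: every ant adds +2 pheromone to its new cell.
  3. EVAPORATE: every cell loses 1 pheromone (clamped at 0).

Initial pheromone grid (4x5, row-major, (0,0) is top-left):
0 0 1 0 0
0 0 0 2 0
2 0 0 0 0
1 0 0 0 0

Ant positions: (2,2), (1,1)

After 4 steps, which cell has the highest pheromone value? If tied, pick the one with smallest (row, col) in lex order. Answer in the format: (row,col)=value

Answer: (1,3)=4

Derivation:
Step 1: ant0:(2,2)->N->(1,2) | ant1:(1,1)->N->(0,1)
  grid max=1 at (0,1)
Step 2: ant0:(1,2)->E->(1,3) | ant1:(0,1)->E->(0,2)
  grid max=2 at (1,3)
Step 3: ant0:(1,3)->N->(0,3) | ant1:(0,2)->E->(0,3)
  grid max=3 at (0,3)
Step 4: ant0:(0,3)->S->(1,3) | ant1:(0,3)->S->(1,3)
  grid max=4 at (1,3)
Final grid:
  0 0 0 2 0
  0 0 0 4 0
  0 0 0 0 0
  0 0 0 0 0
Max pheromone 4 at (1,3)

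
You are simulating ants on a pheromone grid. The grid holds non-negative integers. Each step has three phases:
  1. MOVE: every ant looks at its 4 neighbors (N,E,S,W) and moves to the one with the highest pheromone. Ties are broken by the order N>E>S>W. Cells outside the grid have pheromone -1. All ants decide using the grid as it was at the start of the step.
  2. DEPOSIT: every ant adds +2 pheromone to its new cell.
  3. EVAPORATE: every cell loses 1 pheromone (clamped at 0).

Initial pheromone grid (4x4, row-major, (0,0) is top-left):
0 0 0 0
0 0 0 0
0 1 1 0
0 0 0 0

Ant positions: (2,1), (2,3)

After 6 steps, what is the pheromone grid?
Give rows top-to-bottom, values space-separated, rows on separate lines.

After step 1: ants at (2,2),(2,2)
  0 0 0 0
  0 0 0 0
  0 0 4 0
  0 0 0 0
After step 2: ants at (1,2),(1,2)
  0 0 0 0
  0 0 3 0
  0 0 3 0
  0 0 0 0
After step 3: ants at (2,2),(2,2)
  0 0 0 0
  0 0 2 0
  0 0 6 0
  0 0 0 0
After step 4: ants at (1,2),(1,2)
  0 0 0 0
  0 0 5 0
  0 0 5 0
  0 0 0 0
After step 5: ants at (2,2),(2,2)
  0 0 0 0
  0 0 4 0
  0 0 8 0
  0 0 0 0
After step 6: ants at (1,2),(1,2)
  0 0 0 0
  0 0 7 0
  0 0 7 0
  0 0 0 0

0 0 0 0
0 0 7 0
0 0 7 0
0 0 0 0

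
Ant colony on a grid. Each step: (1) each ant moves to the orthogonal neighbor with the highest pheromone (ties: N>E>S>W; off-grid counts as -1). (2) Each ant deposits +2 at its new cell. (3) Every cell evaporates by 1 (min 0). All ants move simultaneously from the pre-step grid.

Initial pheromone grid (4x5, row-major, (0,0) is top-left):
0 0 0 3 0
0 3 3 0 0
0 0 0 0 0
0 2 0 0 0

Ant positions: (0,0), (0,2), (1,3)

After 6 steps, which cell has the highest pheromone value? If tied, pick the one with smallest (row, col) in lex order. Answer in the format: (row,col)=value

Step 1: ant0:(0,0)->E->(0,1) | ant1:(0,2)->E->(0,3) | ant2:(1,3)->N->(0,3)
  grid max=6 at (0,3)
Step 2: ant0:(0,1)->S->(1,1) | ant1:(0,3)->E->(0,4) | ant2:(0,3)->E->(0,4)
  grid max=5 at (0,3)
Step 3: ant0:(1,1)->E->(1,2) | ant1:(0,4)->W->(0,3) | ant2:(0,4)->W->(0,3)
  grid max=8 at (0,3)
Step 4: ant0:(1,2)->W->(1,1) | ant1:(0,3)->E->(0,4) | ant2:(0,3)->E->(0,4)
  grid max=7 at (0,3)
Step 5: ant0:(1,1)->E->(1,2) | ant1:(0,4)->W->(0,3) | ant2:(0,4)->W->(0,3)
  grid max=10 at (0,3)
Step 6: ant0:(1,2)->W->(1,1) | ant1:(0,3)->E->(0,4) | ant2:(0,3)->E->(0,4)
  grid max=9 at (0,3)
Final grid:
  0 0 0 9 7
  0 3 1 0 0
  0 0 0 0 0
  0 0 0 0 0
Max pheromone 9 at (0,3)

Answer: (0,3)=9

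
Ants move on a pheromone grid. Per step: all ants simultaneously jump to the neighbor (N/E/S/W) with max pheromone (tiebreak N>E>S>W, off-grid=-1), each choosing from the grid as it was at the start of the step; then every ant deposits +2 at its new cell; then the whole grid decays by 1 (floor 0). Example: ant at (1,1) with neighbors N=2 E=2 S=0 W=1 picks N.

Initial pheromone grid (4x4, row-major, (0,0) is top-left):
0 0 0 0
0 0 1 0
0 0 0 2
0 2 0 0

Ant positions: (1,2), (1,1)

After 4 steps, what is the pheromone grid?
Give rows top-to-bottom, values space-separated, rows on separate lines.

After step 1: ants at (0,2),(1,2)
  0 0 1 0
  0 0 2 0
  0 0 0 1
  0 1 0 0
After step 2: ants at (1,2),(0,2)
  0 0 2 0
  0 0 3 0
  0 0 0 0
  0 0 0 0
After step 3: ants at (0,2),(1,2)
  0 0 3 0
  0 0 4 0
  0 0 0 0
  0 0 0 0
After step 4: ants at (1,2),(0,2)
  0 0 4 0
  0 0 5 0
  0 0 0 0
  0 0 0 0

0 0 4 0
0 0 5 0
0 0 0 0
0 0 0 0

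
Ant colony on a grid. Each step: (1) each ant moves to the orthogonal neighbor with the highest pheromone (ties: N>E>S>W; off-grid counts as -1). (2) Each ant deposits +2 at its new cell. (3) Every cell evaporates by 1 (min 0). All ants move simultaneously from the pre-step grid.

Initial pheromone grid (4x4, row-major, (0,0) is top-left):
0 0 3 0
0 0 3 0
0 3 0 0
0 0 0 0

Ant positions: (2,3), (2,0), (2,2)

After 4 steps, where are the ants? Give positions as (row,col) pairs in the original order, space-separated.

Step 1: ant0:(2,3)->N->(1,3) | ant1:(2,0)->E->(2,1) | ant2:(2,2)->N->(1,2)
  grid max=4 at (1,2)
Step 2: ant0:(1,3)->W->(1,2) | ant1:(2,1)->N->(1,1) | ant2:(1,2)->N->(0,2)
  grid max=5 at (1,2)
Step 3: ant0:(1,2)->N->(0,2) | ant1:(1,1)->E->(1,2) | ant2:(0,2)->S->(1,2)
  grid max=8 at (1,2)
Step 4: ant0:(0,2)->S->(1,2) | ant1:(1,2)->N->(0,2) | ant2:(1,2)->N->(0,2)
  grid max=9 at (1,2)

(1,2) (0,2) (0,2)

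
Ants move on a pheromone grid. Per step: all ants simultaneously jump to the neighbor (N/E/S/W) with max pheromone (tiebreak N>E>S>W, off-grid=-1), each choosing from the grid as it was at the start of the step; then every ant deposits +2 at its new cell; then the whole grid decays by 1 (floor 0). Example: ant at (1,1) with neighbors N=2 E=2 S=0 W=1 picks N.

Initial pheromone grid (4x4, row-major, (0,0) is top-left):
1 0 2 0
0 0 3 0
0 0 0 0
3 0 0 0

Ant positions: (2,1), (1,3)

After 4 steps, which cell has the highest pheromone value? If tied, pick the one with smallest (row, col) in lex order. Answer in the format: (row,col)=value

Step 1: ant0:(2,1)->N->(1,1) | ant1:(1,3)->W->(1,2)
  grid max=4 at (1,2)
Step 2: ant0:(1,1)->E->(1,2) | ant1:(1,2)->N->(0,2)
  grid max=5 at (1,2)
Step 3: ant0:(1,2)->N->(0,2) | ant1:(0,2)->S->(1,2)
  grid max=6 at (1,2)
Step 4: ant0:(0,2)->S->(1,2) | ant1:(1,2)->N->(0,2)
  grid max=7 at (1,2)
Final grid:
  0 0 4 0
  0 0 7 0
  0 0 0 0
  0 0 0 0
Max pheromone 7 at (1,2)

Answer: (1,2)=7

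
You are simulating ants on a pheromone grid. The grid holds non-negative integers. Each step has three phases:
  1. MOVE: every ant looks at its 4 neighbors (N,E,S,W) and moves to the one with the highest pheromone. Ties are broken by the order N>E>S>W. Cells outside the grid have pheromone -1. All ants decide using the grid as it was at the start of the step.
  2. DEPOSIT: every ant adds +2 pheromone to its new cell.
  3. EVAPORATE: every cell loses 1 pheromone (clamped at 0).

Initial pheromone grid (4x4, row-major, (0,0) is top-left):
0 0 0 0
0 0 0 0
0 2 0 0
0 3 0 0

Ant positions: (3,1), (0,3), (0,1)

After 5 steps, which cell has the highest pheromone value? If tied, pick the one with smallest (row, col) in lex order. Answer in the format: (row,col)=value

Step 1: ant0:(3,1)->N->(2,1) | ant1:(0,3)->S->(1,3) | ant2:(0,1)->E->(0,2)
  grid max=3 at (2,1)
Step 2: ant0:(2,1)->S->(3,1) | ant1:(1,3)->N->(0,3) | ant2:(0,2)->E->(0,3)
  grid max=3 at (0,3)
Step 3: ant0:(3,1)->N->(2,1) | ant1:(0,3)->S->(1,3) | ant2:(0,3)->S->(1,3)
  grid max=3 at (1,3)
Step 4: ant0:(2,1)->S->(3,1) | ant1:(1,3)->N->(0,3) | ant2:(1,3)->N->(0,3)
  grid max=5 at (0,3)
Step 5: ant0:(3,1)->N->(2,1) | ant1:(0,3)->S->(1,3) | ant2:(0,3)->S->(1,3)
  grid max=5 at (1,3)
Final grid:
  0 0 0 4
  0 0 0 5
  0 3 0 0
  0 2 0 0
Max pheromone 5 at (1,3)

Answer: (1,3)=5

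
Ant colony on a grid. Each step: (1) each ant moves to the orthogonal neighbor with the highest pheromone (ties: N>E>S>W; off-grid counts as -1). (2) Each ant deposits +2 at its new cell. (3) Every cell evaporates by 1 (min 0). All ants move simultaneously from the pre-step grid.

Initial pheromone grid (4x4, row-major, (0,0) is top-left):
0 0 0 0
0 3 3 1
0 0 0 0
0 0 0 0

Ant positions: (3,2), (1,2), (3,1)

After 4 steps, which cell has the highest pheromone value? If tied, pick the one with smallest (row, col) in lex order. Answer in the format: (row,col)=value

Answer: (1,1)=9

Derivation:
Step 1: ant0:(3,2)->N->(2,2) | ant1:(1,2)->W->(1,1) | ant2:(3,1)->N->(2,1)
  grid max=4 at (1,1)
Step 2: ant0:(2,2)->N->(1,2) | ant1:(1,1)->E->(1,2) | ant2:(2,1)->N->(1,1)
  grid max=5 at (1,1)
Step 3: ant0:(1,2)->W->(1,1) | ant1:(1,2)->W->(1,1) | ant2:(1,1)->E->(1,2)
  grid max=8 at (1,1)
Step 4: ant0:(1,1)->E->(1,2) | ant1:(1,1)->E->(1,2) | ant2:(1,2)->W->(1,1)
  grid max=9 at (1,1)
Final grid:
  0 0 0 0
  0 9 9 0
  0 0 0 0
  0 0 0 0
Max pheromone 9 at (1,1)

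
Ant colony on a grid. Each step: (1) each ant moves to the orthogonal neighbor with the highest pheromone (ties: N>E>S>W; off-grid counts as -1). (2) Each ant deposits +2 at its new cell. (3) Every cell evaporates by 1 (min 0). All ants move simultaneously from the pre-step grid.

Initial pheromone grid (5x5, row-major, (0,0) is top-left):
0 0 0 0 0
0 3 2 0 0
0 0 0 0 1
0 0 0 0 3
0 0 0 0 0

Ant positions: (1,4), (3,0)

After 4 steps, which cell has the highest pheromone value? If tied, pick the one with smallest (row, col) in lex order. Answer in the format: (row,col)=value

Answer: (3,4)=3

Derivation:
Step 1: ant0:(1,4)->S->(2,4) | ant1:(3,0)->N->(2,0)
  grid max=2 at (1,1)
Step 2: ant0:(2,4)->S->(3,4) | ant1:(2,0)->N->(1,0)
  grid max=3 at (3,4)
Step 3: ant0:(3,4)->N->(2,4) | ant1:(1,0)->E->(1,1)
  grid max=2 at (1,1)
Step 4: ant0:(2,4)->S->(3,4) | ant1:(1,1)->N->(0,1)
  grid max=3 at (3,4)
Final grid:
  0 1 0 0 0
  0 1 0 0 0
  0 0 0 0 1
  0 0 0 0 3
  0 0 0 0 0
Max pheromone 3 at (3,4)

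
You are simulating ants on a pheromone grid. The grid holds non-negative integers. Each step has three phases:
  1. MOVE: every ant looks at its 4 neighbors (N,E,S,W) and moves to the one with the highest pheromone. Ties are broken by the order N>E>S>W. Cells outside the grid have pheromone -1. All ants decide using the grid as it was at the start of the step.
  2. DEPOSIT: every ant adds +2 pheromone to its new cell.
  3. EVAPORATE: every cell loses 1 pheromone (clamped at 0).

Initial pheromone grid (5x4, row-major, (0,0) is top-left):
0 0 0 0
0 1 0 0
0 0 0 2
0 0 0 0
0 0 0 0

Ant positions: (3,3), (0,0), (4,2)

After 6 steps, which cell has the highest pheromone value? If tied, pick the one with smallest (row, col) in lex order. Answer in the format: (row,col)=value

Answer: (1,3)=9

Derivation:
Step 1: ant0:(3,3)->N->(2,3) | ant1:(0,0)->E->(0,1) | ant2:(4,2)->N->(3,2)
  grid max=3 at (2,3)
Step 2: ant0:(2,3)->N->(1,3) | ant1:(0,1)->E->(0,2) | ant2:(3,2)->N->(2,2)
  grid max=2 at (2,3)
Step 3: ant0:(1,3)->S->(2,3) | ant1:(0,2)->E->(0,3) | ant2:(2,2)->E->(2,3)
  grid max=5 at (2,3)
Step 4: ant0:(2,3)->N->(1,3) | ant1:(0,3)->S->(1,3) | ant2:(2,3)->N->(1,3)
  grid max=5 at (1,3)
Step 5: ant0:(1,3)->S->(2,3) | ant1:(1,3)->S->(2,3) | ant2:(1,3)->S->(2,3)
  grid max=9 at (2,3)
Step 6: ant0:(2,3)->N->(1,3) | ant1:(2,3)->N->(1,3) | ant2:(2,3)->N->(1,3)
  grid max=9 at (1,3)
Final grid:
  0 0 0 0
  0 0 0 9
  0 0 0 8
  0 0 0 0
  0 0 0 0
Max pheromone 9 at (1,3)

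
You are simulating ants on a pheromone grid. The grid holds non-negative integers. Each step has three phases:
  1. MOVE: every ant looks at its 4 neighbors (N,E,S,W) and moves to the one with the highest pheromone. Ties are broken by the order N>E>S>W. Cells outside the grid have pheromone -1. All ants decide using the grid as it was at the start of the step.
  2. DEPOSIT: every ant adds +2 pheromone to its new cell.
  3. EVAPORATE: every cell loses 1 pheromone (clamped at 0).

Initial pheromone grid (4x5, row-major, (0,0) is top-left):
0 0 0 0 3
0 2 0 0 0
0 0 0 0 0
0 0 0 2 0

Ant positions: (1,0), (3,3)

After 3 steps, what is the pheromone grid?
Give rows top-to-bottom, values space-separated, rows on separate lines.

After step 1: ants at (1,1),(2,3)
  0 0 0 0 2
  0 3 0 0 0
  0 0 0 1 0
  0 0 0 1 0
After step 2: ants at (0,1),(3,3)
  0 1 0 0 1
  0 2 0 0 0
  0 0 0 0 0
  0 0 0 2 0
After step 3: ants at (1,1),(2,3)
  0 0 0 0 0
  0 3 0 0 0
  0 0 0 1 0
  0 0 0 1 0

0 0 0 0 0
0 3 0 0 0
0 0 0 1 0
0 0 0 1 0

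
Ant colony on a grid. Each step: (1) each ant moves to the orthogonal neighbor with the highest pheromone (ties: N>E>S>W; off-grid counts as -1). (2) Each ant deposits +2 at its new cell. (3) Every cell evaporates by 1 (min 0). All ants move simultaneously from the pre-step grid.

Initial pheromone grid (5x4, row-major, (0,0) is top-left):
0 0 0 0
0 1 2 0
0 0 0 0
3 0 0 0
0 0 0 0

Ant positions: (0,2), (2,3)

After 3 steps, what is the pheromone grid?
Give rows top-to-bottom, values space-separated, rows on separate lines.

After step 1: ants at (1,2),(1,3)
  0 0 0 0
  0 0 3 1
  0 0 0 0
  2 0 0 0
  0 0 0 0
After step 2: ants at (1,3),(1,2)
  0 0 0 0
  0 0 4 2
  0 0 0 0
  1 0 0 0
  0 0 0 0
After step 3: ants at (1,2),(1,3)
  0 0 0 0
  0 0 5 3
  0 0 0 0
  0 0 0 0
  0 0 0 0

0 0 0 0
0 0 5 3
0 0 0 0
0 0 0 0
0 0 0 0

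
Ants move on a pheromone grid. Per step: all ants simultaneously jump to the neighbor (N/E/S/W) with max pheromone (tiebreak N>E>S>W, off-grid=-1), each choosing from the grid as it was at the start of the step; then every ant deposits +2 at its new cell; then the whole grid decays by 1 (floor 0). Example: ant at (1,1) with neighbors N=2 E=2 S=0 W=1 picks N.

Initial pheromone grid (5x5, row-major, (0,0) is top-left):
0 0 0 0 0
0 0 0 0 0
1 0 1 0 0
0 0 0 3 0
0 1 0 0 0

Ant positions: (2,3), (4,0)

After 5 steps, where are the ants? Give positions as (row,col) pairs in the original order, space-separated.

Step 1: ant0:(2,3)->S->(3,3) | ant1:(4,0)->E->(4,1)
  grid max=4 at (3,3)
Step 2: ant0:(3,3)->N->(2,3) | ant1:(4,1)->N->(3,1)
  grid max=3 at (3,3)
Step 3: ant0:(2,3)->S->(3,3) | ant1:(3,1)->S->(4,1)
  grid max=4 at (3,3)
Step 4: ant0:(3,3)->N->(2,3) | ant1:(4,1)->N->(3,1)
  grid max=3 at (3,3)
Step 5: ant0:(2,3)->S->(3,3) | ant1:(3,1)->S->(4,1)
  grid max=4 at (3,3)

(3,3) (4,1)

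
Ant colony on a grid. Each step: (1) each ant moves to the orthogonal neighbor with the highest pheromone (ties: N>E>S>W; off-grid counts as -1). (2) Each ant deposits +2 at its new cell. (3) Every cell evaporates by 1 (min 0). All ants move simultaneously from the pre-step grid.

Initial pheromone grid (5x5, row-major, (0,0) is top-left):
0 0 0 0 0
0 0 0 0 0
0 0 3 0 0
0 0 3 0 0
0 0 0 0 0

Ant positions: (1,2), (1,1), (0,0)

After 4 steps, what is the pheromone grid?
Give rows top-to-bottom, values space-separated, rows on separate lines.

After step 1: ants at (2,2),(0,1),(0,1)
  0 3 0 0 0
  0 0 0 0 0
  0 0 4 0 0
  0 0 2 0 0
  0 0 0 0 0
After step 2: ants at (3,2),(0,2),(0,2)
  0 2 3 0 0
  0 0 0 0 0
  0 0 3 0 0
  0 0 3 0 0
  0 0 0 0 0
After step 3: ants at (2,2),(0,1),(0,1)
  0 5 2 0 0
  0 0 0 0 0
  0 0 4 0 0
  0 0 2 0 0
  0 0 0 0 0
After step 4: ants at (3,2),(0,2),(0,2)
  0 4 5 0 0
  0 0 0 0 0
  0 0 3 0 0
  0 0 3 0 0
  0 0 0 0 0

0 4 5 0 0
0 0 0 0 0
0 0 3 0 0
0 0 3 0 0
0 0 0 0 0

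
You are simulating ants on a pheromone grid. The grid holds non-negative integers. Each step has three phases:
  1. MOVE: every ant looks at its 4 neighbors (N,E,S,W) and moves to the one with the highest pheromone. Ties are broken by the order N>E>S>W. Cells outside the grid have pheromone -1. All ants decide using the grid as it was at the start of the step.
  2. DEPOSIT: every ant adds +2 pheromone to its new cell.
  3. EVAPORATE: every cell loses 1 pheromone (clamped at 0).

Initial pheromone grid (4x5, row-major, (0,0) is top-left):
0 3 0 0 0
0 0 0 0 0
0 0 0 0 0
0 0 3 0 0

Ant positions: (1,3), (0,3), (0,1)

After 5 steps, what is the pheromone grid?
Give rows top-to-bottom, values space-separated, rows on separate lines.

After step 1: ants at (0,3),(0,4),(0,2)
  0 2 1 1 1
  0 0 0 0 0
  0 0 0 0 0
  0 0 2 0 0
After step 2: ants at (0,4),(0,3),(0,1)
  0 3 0 2 2
  0 0 0 0 0
  0 0 0 0 0
  0 0 1 0 0
After step 3: ants at (0,3),(0,4),(0,2)
  0 2 1 3 3
  0 0 0 0 0
  0 0 0 0 0
  0 0 0 0 0
After step 4: ants at (0,4),(0,3),(0,3)
  0 1 0 6 4
  0 0 0 0 0
  0 0 0 0 0
  0 0 0 0 0
After step 5: ants at (0,3),(0,4),(0,4)
  0 0 0 7 7
  0 0 0 0 0
  0 0 0 0 0
  0 0 0 0 0

0 0 0 7 7
0 0 0 0 0
0 0 0 0 0
0 0 0 0 0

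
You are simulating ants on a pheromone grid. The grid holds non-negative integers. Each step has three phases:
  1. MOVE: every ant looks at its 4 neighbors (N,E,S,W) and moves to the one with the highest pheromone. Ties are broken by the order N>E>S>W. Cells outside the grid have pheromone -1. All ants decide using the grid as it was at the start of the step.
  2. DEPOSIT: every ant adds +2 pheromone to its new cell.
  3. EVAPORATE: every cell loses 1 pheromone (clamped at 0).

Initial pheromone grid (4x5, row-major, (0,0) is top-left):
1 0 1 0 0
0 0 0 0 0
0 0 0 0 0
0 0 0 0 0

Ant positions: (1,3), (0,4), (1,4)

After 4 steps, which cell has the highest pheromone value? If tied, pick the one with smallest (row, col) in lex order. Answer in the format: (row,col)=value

Answer: (0,4)=8

Derivation:
Step 1: ant0:(1,3)->N->(0,3) | ant1:(0,4)->S->(1,4) | ant2:(1,4)->N->(0,4)
  grid max=1 at (0,3)
Step 2: ant0:(0,3)->E->(0,4) | ant1:(1,4)->N->(0,4) | ant2:(0,4)->S->(1,4)
  grid max=4 at (0,4)
Step 3: ant0:(0,4)->S->(1,4) | ant1:(0,4)->S->(1,4) | ant2:(1,4)->N->(0,4)
  grid max=5 at (0,4)
Step 4: ant0:(1,4)->N->(0,4) | ant1:(1,4)->N->(0,4) | ant2:(0,4)->S->(1,4)
  grid max=8 at (0,4)
Final grid:
  0 0 0 0 8
  0 0 0 0 6
  0 0 0 0 0
  0 0 0 0 0
Max pheromone 8 at (0,4)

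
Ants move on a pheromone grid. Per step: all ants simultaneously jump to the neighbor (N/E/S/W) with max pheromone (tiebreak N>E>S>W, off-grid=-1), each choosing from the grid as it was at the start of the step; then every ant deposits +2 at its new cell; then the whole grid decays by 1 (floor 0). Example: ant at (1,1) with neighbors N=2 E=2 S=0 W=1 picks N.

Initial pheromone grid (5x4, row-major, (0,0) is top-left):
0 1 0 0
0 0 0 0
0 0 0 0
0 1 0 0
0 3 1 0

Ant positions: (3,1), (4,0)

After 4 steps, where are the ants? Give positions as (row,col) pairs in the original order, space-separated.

Step 1: ant0:(3,1)->S->(4,1) | ant1:(4,0)->E->(4,1)
  grid max=6 at (4,1)
Step 2: ant0:(4,1)->N->(3,1) | ant1:(4,1)->N->(3,1)
  grid max=5 at (4,1)
Step 3: ant0:(3,1)->S->(4,1) | ant1:(3,1)->S->(4,1)
  grid max=8 at (4,1)
Step 4: ant0:(4,1)->N->(3,1) | ant1:(4,1)->N->(3,1)
  grid max=7 at (4,1)

(3,1) (3,1)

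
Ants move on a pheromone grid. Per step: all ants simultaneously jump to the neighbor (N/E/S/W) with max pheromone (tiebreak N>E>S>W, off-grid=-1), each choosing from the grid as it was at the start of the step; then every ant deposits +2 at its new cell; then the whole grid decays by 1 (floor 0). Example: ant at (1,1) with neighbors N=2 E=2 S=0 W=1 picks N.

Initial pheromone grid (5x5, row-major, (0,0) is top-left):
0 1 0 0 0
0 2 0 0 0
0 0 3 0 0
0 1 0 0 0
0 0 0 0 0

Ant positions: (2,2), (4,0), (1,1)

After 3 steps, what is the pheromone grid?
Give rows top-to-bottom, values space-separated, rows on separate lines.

After step 1: ants at (1,2),(3,0),(0,1)
  0 2 0 0 0
  0 1 1 0 0
  0 0 2 0 0
  1 0 0 0 0
  0 0 0 0 0
After step 2: ants at (2,2),(2,0),(1,1)
  0 1 0 0 0
  0 2 0 0 0
  1 0 3 0 0
  0 0 0 0 0
  0 0 0 0 0
After step 3: ants at (1,2),(1,0),(0,1)
  0 2 0 0 0
  1 1 1 0 0
  0 0 2 0 0
  0 0 0 0 0
  0 0 0 0 0

0 2 0 0 0
1 1 1 0 0
0 0 2 0 0
0 0 0 0 0
0 0 0 0 0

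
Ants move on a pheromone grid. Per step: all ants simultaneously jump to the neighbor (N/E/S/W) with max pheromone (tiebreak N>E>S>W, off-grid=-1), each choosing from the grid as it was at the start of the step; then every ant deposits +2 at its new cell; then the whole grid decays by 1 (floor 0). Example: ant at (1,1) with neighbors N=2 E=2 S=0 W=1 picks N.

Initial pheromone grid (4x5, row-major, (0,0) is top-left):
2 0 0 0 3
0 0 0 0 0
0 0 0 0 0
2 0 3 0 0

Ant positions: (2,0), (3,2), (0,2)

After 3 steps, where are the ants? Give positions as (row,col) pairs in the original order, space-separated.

Step 1: ant0:(2,0)->S->(3,0) | ant1:(3,2)->N->(2,2) | ant2:(0,2)->E->(0,3)
  grid max=3 at (3,0)
Step 2: ant0:(3,0)->N->(2,0) | ant1:(2,2)->S->(3,2) | ant2:(0,3)->E->(0,4)
  grid max=3 at (0,4)
Step 3: ant0:(2,0)->S->(3,0) | ant1:(3,2)->N->(2,2) | ant2:(0,4)->S->(1,4)
  grid max=3 at (3,0)

(3,0) (2,2) (1,4)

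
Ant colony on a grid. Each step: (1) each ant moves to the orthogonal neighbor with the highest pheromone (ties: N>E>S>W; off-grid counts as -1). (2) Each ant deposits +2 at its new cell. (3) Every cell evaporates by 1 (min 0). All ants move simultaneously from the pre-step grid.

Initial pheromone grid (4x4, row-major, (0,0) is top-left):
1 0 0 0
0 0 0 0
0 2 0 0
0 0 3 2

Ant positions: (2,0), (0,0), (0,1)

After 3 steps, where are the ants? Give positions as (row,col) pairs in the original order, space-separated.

Step 1: ant0:(2,0)->E->(2,1) | ant1:(0,0)->E->(0,1) | ant2:(0,1)->W->(0,0)
  grid max=3 at (2,1)
Step 2: ant0:(2,1)->N->(1,1) | ant1:(0,1)->W->(0,0) | ant2:(0,0)->E->(0,1)
  grid max=3 at (0,0)
Step 3: ant0:(1,1)->N->(0,1) | ant1:(0,0)->E->(0,1) | ant2:(0,1)->W->(0,0)
  grid max=5 at (0,1)

(0,1) (0,1) (0,0)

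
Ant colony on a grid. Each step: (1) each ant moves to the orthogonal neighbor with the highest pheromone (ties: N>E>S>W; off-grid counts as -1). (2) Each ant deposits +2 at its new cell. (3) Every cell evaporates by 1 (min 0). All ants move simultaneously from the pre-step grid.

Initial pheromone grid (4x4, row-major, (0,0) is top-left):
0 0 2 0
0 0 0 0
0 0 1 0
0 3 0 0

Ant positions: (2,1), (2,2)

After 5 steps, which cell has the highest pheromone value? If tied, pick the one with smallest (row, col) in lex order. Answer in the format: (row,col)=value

Answer: (3,1)=4

Derivation:
Step 1: ant0:(2,1)->S->(3,1) | ant1:(2,2)->N->(1,2)
  grid max=4 at (3,1)
Step 2: ant0:(3,1)->N->(2,1) | ant1:(1,2)->N->(0,2)
  grid max=3 at (3,1)
Step 3: ant0:(2,1)->S->(3,1) | ant1:(0,2)->E->(0,3)
  grid max=4 at (3,1)
Step 4: ant0:(3,1)->N->(2,1) | ant1:(0,3)->W->(0,2)
  grid max=3 at (3,1)
Step 5: ant0:(2,1)->S->(3,1) | ant1:(0,2)->E->(0,3)
  grid max=4 at (3,1)
Final grid:
  0 0 1 1
  0 0 0 0
  0 0 0 0
  0 4 0 0
Max pheromone 4 at (3,1)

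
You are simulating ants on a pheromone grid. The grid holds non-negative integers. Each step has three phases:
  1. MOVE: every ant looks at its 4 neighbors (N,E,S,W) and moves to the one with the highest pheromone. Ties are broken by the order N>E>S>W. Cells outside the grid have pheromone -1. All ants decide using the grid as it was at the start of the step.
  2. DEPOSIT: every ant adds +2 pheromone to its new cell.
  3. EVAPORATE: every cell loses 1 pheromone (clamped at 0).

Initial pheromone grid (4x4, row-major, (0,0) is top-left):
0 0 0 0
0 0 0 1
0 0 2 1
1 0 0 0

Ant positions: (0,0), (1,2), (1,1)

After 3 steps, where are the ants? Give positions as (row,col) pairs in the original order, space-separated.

Step 1: ant0:(0,0)->E->(0,1) | ant1:(1,2)->S->(2,2) | ant2:(1,1)->N->(0,1)
  grid max=3 at (0,1)
Step 2: ant0:(0,1)->E->(0,2) | ant1:(2,2)->N->(1,2) | ant2:(0,1)->E->(0,2)
  grid max=3 at (0,2)
Step 3: ant0:(0,2)->W->(0,1) | ant1:(1,2)->N->(0,2) | ant2:(0,2)->W->(0,1)
  grid max=5 at (0,1)

(0,1) (0,2) (0,1)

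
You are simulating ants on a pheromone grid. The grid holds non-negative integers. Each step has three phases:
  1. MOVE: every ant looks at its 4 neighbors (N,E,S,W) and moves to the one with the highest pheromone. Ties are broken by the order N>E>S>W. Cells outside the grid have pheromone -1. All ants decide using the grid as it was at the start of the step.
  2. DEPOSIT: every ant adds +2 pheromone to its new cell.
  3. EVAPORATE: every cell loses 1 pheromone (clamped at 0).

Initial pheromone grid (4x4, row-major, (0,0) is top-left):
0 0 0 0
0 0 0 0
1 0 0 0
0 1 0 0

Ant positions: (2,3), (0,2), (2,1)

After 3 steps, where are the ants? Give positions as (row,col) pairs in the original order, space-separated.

Step 1: ant0:(2,3)->N->(1,3) | ant1:(0,2)->E->(0,3) | ant2:(2,1)->S->(3,1)
  grid max=2 at (3,1)
Step 2: ant0:(1,3)->N->(0,3) | ant1:(0,3)->S->(1,3) | ant2:(3,1)->N->(2,1)
  grid max=2 at (0,3)
Step 3: ant0:(0,3)->S->(1,3) | ant1:(1,3)->N->(0,3) | ant2:(2,1)->S->(3,1)
  grid max=3 at (0,3)

(1,3) (0,3) (3,1)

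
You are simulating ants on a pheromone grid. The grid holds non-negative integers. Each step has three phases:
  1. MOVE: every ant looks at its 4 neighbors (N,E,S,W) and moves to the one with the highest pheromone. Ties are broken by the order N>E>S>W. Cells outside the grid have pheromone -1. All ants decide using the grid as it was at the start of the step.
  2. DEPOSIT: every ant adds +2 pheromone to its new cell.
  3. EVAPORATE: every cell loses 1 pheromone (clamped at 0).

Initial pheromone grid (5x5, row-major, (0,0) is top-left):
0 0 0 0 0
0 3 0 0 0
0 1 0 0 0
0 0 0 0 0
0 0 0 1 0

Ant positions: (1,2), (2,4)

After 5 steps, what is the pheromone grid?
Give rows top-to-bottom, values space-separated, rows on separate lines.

After step 1: ants at (1,1),(1,4)
  0 0 0 0 0
  0 4 0 0 1
  0 0 0 0 0
  0 0 0 0 0
  0 0 0 0 0
After step 2: ants at (0,1),(0,4)
  0 1 0 0 1
  0 3 0 0 0
  0 0 0 0 0
  0 0 0 0 0
  0 0 0 0 0
After step 3: ants at (1,1),(1,4)
  0 0 0 0 0
  0 4 0 0 1
  0 0 0 0 0
  0 0 0 0 0
  0 0 0 0 0
After step 4: ants at (0,1),(0,4)
  0 1 0 0 1
  0 3 0 0 0
  0 0 0 0 0
  0 0 0 0 0
  0 0 0 0 0
After step 5: ants at (1,1),(1,4)
  0 0 0 0 0
  0 4 0 0 1
  0 0 0 0 0
  0 0 0 0 0
  0 0 0 0 0

0 0 0 0 0
0 4 0 0 1
0 0 0 0 0
0 0 0 0 0
0 0 0 0 0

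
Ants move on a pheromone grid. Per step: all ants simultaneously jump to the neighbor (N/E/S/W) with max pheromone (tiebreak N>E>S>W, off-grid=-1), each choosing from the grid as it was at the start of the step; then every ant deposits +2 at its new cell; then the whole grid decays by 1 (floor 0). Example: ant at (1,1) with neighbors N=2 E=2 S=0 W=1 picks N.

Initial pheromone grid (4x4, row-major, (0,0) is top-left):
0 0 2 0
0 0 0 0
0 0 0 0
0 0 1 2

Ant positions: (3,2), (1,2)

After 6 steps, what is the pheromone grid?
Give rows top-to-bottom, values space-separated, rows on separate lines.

After step 1: ants at (3,3),(0,2)
  0 0 3 0
  0 0 0 0
  0 0 0 0
  0 0 0 3
After step 2: ants at (2,3),(0,3)
  0 0 2 1
  0 0 0 0
  0 0 0 1
  0 0 0 2
After step 3: ants at (3,3),(0,2)
  0 0 3 0
  0 0 0 0
  0 0 0 0
  0 0 0 3
After step 4: ants at (2,3),(0,3)
  0 0 2 1
  0 0 0 0
  0 0 0 1
  0 0 0 2
After step 5: ants at (3,3),(0,2)
  0 0 3 0
  0 0 0 0
  0 0 0 0
  0 0 0 3
After step 6: ants at (2,3),(0,3)
  0 0 2 1
  0 0 0 0
  0 0 0 1
  0 0 0 2

0 0 2 1
0 0 0 0
0 0 0 1
0 0 0 2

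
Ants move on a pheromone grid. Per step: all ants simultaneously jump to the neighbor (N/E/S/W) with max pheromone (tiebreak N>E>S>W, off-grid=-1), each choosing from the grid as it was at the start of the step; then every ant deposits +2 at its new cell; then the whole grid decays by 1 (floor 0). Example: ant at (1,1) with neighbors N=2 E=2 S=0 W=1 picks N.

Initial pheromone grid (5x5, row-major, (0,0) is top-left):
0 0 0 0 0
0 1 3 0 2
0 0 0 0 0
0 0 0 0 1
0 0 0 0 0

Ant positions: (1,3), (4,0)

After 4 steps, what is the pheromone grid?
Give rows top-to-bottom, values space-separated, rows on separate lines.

After step 1: ants at (1,2),(3,0)
  0 0 0 0 0
  0 0 4 0 1
  0 0 0 0 0
  1 0 0 0 0
  0 0 0 0 0
After step 2: ants at (0,2),(2,0)
  0 0 1 0 0
  0 0 3 0 0
  1 0 0 0 0
  0 0 0 0 0
  0 0 0 0 0
After step 3: ants at (1,2),(1,0)
  0 0 0 0 0
  1 0 4 0 0
  0 0 0 0 0
  0 0 0 0 0
  0 0 0 0 0
After step 4: ants at (0,2),(0,0)
  1 0 1 0 0
  0 0 3 0 0
  0 0 0 0 0
  0 0 0 0 0
  0 0 0 0 0

1 0 1 0 0
0 0 3 0 0
0 0 0 0 0
0 0 0 0 0
0 0 0 0 0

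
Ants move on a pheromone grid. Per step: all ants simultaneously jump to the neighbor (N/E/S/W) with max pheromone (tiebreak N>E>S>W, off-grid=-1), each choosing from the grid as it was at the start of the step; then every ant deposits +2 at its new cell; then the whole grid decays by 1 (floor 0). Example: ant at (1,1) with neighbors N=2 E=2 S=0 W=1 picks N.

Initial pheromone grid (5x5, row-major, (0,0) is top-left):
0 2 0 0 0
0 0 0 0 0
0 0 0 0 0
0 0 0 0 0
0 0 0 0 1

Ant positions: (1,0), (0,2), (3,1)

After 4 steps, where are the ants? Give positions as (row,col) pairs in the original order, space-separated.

Step 1: ant0:(1,0)->N->(0,0) | ant1:(0,2)->W->(0,1) | ant2:(3,1)->N->(2,1)
  grid max=3 at (0,1)
Step 2: ant0:(0,0)->E->(0,1) | ant1:(0,1)->W->(0,0) | ant2:(2,1)->N->(1,1)
  grid max=4 at (0,1)
Step 3: ant0:(0,1)->W->(0,0) | ant1:(0,0)->E->(0,1) | ant2:(1,1)->N->(0,1)
  grid max=7 at (0,1)
Step 4: ant0:(0,0)->E->(0,1) | ant1:(0,1)->W->(0,0) | ant2:(0,1)->W->(0,0)
  grid max=8 at (0,1)

(0,1) (0,0) (0,0)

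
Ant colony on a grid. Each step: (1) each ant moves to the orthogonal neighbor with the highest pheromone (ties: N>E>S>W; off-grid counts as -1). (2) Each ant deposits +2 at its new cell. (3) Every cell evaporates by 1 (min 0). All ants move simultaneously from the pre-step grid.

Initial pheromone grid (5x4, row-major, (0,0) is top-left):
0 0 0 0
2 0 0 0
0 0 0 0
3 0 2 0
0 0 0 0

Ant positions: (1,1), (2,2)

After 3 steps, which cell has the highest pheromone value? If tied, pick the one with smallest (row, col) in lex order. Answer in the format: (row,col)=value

Answer: (1,0)=3

Derivation:
Step 1: ant0:(1,1)->W->(1,0) | ant1:(2,2)->S->(3,2)
  grid max=3 at (1,0)
Step 2: ant0:(1,0)->N->(0,0) | ant1:(3,2)->N->(2,2)
  grid max=2 at (1,0)
Step 3: ant0:(0,0)->S->(1,0) | ant1:(2,2)->S->(3,2)
  grid max=3 at (1,0)
Final grid:
  0 0 0 0
  3 0 0 0
  0 0 0 0
  0 0 3 0
  0 0 0 0
Max pheromone 3 at (1,0)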